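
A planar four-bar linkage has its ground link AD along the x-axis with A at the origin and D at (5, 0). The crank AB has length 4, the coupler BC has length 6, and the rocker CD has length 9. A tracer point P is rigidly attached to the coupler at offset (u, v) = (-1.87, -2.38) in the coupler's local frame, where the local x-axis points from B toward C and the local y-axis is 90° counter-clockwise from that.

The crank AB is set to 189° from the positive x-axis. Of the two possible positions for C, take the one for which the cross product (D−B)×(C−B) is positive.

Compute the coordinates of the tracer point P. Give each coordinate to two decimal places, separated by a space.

A=(0,0), D=(5.00,0)
B = A + 4.00·(cos189°, sin189°) = (-3.9508, -0.6257)
|BD| = 8.9726
circle(B,6.00) ∩ circle(D,9.00): a=1.9787, h=5.6644
  candidates: C₊=(-2.3719,5.1628) cross=50.824; C₋=(-1.5819,-6.1383) cross=-50.824
  mode + wants cross > 0 → take C=(-2.3719,5.1628) (cross=50.824)
ex = (C−B)/|BC| = (0.2631,0.9648); ey = (-0.9648,0.2631)
P = B + -1.87·ex + -2.38·ey = (-2.1467,-3.0561)

-2.15 -3.06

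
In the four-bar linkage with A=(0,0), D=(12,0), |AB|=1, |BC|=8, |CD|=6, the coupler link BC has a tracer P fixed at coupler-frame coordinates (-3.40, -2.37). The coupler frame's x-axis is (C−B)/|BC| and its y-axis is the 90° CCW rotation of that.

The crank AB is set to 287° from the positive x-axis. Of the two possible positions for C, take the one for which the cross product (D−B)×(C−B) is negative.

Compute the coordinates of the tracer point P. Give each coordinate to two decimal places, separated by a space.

-3.77 -1.79

A=(0,0), D=(12.00,0)
B = A + 1.00·(cos287°, sin287°) = (0.2924, -0.9563)
|BD| = 11.7466
circle(B,8.00) ∩ circle(D,6.00): a=7.0651, h=3.7528
  candidates: C₊=(7.0285,3.3593) cross=44.083; C₋=(7.6396,-4.1215) cross=-44.083
  mode - wants cross < 0 → take C=(7.6396,-4.1215) (cross=-44.083)
ex = (C−B)/|BC| = (0.9184,-0.3956); ey = (0.3956,0.9184)
P = B + -3.40·ex + -2.37·ey = (-3.7679,-1.7877)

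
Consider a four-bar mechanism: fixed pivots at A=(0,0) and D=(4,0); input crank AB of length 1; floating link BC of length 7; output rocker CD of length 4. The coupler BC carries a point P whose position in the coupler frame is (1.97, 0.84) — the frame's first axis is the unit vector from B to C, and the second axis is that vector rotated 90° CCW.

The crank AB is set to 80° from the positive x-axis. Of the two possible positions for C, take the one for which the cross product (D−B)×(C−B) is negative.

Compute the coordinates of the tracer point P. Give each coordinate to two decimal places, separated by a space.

2.19 0.26

A=(0,0), D=(4.00,0)
B = A + 1.00·(cos80°, sin80°) = (0.1736, 0.9848)
|BD| = 3.9511
circle(B,7.00) ∩ circle(D,4.00): a=6.1516, h=3.3403
  candidates: C₊=(6.9637,2.6864) cross=13.198; C₋=(5.2986,-3.7834) cross=-13.198
  mode - wants cross < 0 → take C=(5.2986,-3.7834) (cross=-13.198)
ex = (C−B)/|BC| = (0.7321,-0.6812); ey = (0.6812,0.7321)
P = B + 1.97·ex + 0.84·ey = (2.1881,0.2579)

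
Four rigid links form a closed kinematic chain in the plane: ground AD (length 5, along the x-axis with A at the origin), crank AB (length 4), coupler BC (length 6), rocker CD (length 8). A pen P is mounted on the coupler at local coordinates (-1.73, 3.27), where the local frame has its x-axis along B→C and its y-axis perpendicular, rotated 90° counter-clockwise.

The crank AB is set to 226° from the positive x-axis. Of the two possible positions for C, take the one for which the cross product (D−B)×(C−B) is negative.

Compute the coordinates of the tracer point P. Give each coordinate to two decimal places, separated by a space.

A=(0,0), D=(5.00,0)
B = A + 4.00·(cos226°, sin226°) = (-2.7786, -2.8774)
|BD| = 8.2938
circle(B,6.00) ∩ circle(D,8.00): a=2.4589, h=5.4730
  candidates: C₊=(-2.3713,3.1088) cross=45.392; C₋=(1.4263,-7.1574) cross=-45.392
  mode - wants cross < 0 → take C=(1.4263,-7.1574) (cross=-45.392)
ex = (C−B)/|BC| = (0.7008,-0.7133); ey = (0.7133,0.7008)
P = B + -1.73·ex + 3.27·ey = (-1.6584,0.6484)

-1.66 0.65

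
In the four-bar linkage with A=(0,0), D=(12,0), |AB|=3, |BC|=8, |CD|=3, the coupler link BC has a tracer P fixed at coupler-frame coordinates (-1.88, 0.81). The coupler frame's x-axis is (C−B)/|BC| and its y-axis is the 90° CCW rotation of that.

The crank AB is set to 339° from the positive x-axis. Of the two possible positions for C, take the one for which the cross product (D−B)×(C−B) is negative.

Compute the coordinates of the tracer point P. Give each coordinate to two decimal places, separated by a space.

1.12 0.09

A=(0,0), D=(12.00,0)
B = A + 3.00·(cos339°, sin339°) = (2.8007, -1.0751)
|BD| = 9.2619
circle(B,8.00) ∩ circle(D,3.00): a=7.6001, h=2.4977
  candidates: C₊=(10.0595,2.2879) cross=23.133; C₋=(10.6394,-2.6737) cross=-23.133
  mode - wants cross < 0 → take C=(10.6394,-2.6737) (cross=-23.133)
ex = (C−B)/|BC| = (0.9798,-0.1998); ey = (0.1998,0.9798)
P = B + -1.88·ex + 0.81·ey = (1.1205,0.0942)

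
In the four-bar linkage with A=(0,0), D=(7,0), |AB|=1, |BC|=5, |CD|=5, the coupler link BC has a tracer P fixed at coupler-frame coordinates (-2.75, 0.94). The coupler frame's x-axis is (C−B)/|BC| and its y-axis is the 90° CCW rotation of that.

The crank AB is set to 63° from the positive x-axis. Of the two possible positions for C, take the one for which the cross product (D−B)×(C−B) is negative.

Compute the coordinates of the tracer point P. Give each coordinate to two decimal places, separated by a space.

-0.28 3.70

A=(0,0), D=(7.00,0)
B = A + 1.00·(cos63°, sin63°) = (0.4540, 0.8910)
|BD| = 6.6064
circle(B,5.00) ∩ circle(D,5.00): a=3.3032, h=3.7535
  candidates: C₊=(4.2332,4.1647) cross=24.797; C₋=(3.2208,-3.2737) cross=-24.797
  mode - wants cross < 0 → take C=(3.2208,-3.2737) (cross=-24.797)
ex = (C−B)/|BC| = (0.5534,-0.8329); ey = (0.8329,0.5534)
P = B + -2.75·ex + 0.94·ey = (-0.2848,3.7018)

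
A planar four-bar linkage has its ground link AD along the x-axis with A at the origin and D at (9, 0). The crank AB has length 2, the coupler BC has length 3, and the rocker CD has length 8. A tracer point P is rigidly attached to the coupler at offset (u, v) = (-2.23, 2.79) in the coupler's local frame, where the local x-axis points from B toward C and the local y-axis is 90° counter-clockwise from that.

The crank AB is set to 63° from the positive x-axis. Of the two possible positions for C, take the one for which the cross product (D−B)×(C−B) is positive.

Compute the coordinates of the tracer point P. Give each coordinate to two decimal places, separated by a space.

-2.61 1.15

A=(0,0), D=(9.00,0)
B = A + 2.00·(cos63°, sin63°) = (0.9080, 1.7820)
|BD| = 8.2859
circle(B,3.00) ∩ circle(D,8.00): a=0.8241, h=2.8846
  candidates: C₊=(2.3331,4.4219) cross=23.902; C₋=(1.0924,-1.2123) cross=-23.902
  mode + wants cross > 0 → take C=(2.3331,4.4219) (cross=23.902)
ex = (C−B)/|BC| = (0.4751,0.8800); ey = (-0.8800,0.4751)
P = B + -2.23·ex + 2.79·ey = (-2.6065,1.1451)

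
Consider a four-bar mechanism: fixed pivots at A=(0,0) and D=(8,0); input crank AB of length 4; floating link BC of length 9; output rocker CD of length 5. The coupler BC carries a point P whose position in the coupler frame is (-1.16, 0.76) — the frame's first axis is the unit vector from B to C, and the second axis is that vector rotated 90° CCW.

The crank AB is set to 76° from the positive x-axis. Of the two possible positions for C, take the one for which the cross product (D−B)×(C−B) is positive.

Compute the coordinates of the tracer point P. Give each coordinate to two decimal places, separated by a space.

-0.25 4.54

A=(0,0), D=(8.00,0)
B = A + 4.00·(cos76°, sin76°) = (0.9677, 3.8812)
|BD| = 8.0322
circle(B,9.00) ∩ circle(D,5.00): a=7.5021, h=4.9718
  candidates: C₊=(9.9382,4.6091) cross=39.935; C₋=(5.1334,-4.0967) cross=-39.935
  mode + wants cross > 0 → take C=(9.9382,4.6091) (cross=39.935)
ex = (C−B)/|BC| = (0.9967,0.0809); ey = (-0.0809,0.9967)
P = B + -1.16·ex + 0.76·ey = (-0.2500,4.5449)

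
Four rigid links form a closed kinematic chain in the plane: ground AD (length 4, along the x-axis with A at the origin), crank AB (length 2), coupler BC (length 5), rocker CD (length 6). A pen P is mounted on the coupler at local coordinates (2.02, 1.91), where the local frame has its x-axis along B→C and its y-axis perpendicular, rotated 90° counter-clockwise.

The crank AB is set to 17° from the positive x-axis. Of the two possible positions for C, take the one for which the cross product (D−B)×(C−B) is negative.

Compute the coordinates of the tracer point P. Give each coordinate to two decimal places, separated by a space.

A=(0,0), D=(4.00,0)
B = A + 2.00·(cos17°, sin17°) = (1.9126, 0.5847)
|BD| = 2.1677
circle(B,5.00) ∩ circle(D,6.00): a=-1.4533, h=4.7841
  candidates: C₊=(1.8037,5.5836) cross=10.371; C₋=(-0.7773,-3.6300) cross=-10.371
  mode - wants cross < 0 → take C=(-0.7773,-3.6300) (cross=-10.371)
ex = (C−B)/|BC| = (-0.5380,-0.8430); ey = (0.8430,-0.5380)
P = B + 2.02·ex + 1.91·ey = (2.4359,-2.1456)

2.44 -2.15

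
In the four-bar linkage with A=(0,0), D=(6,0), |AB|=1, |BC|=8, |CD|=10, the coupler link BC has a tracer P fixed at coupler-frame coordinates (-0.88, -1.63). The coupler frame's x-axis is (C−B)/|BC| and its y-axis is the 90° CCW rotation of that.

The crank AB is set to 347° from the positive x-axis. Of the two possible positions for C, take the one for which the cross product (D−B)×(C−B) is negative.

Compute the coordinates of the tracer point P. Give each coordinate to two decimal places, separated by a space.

A=(0,0), D=(6.00,0)
B = A + 1.00·(cos347°, sin347°) = (0.9744, -0.2250)
|BD| = 5.0307
circle(B,8.00) ∩ circle(D,10.00): a=-1.0627, h=7.9291
  candidates: C₊=(-0.4419,7.6487) cross=39.889; C₋=(0.2673,-8.1936) cross=-39.889
  mode - wants cross < 0 → take C=(0.2673,-8.1936) (cross=-39.889)
ex = (C−B)/|BC| = (-0.0884,-0.9961); ey = (0.9961,-0.0884)
P = B + -0.88·ex + -1.63·ey = (-0.5715,0.7957)

-0.57 0.80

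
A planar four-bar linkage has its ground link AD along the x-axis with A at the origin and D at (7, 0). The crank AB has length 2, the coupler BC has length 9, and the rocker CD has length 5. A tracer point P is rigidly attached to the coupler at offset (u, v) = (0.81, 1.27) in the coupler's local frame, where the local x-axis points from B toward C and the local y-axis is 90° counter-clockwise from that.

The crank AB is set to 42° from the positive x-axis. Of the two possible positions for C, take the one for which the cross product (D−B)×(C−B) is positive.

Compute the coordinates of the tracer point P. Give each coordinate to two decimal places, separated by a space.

1.90 2.79

A=(0,0), D=(7.00,0)
B = A + 2.00·(cos42°, sin42°) = (1.4863, 1.3383)
|BD| = 5.6738
circle(B,9.00) ∩ circle(D,5.00): a=7.7719, h=4.5385
  candidates: C₊=(10.1094,3.9156) cross=25.751; C₋=(7.9684,-4.9053) cross=-25.751
  mode + wants cross > 0 → take C=(10.1094,3.9156) (cross=25.751)
ex = (C−B)/|BC| = (0.9581,0.2864); ey = (-0.2864,0.9581)
P = B + 0.81·ex + 1.27·ey = (1.8987,2.7870)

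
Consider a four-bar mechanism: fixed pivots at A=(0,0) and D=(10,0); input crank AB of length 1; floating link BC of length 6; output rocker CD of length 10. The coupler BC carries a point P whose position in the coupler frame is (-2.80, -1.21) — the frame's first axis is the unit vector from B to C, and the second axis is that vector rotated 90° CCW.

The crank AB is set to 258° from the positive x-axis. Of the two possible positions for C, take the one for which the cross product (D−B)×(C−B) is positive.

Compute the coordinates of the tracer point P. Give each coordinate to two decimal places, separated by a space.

A=(0,0), D=(10.00,0)
B = A + 1.00·(cos258°, sin258°) = (-0.2079, -0.9781)
|BD| = 10.2547
circle(B,6.00) ∩ circle(D,10.00): a=2.0068, h=5.6544
  candidates: C₊=(1.2504,4.8419) cross=57.984; C₋=(2.3291,-6.4154) cross=-57.984
  mode + wants cross > 0 → take C=(1.2504,4.8419) (cross=57.984)
ex = (C−B)/|BC| = (0.2431,0.9700); ey = (-0.9700,0.2431)
P = B + -2.80·ex + -1.21·ey = (0.2853,-3.9883)

0.29 -3.99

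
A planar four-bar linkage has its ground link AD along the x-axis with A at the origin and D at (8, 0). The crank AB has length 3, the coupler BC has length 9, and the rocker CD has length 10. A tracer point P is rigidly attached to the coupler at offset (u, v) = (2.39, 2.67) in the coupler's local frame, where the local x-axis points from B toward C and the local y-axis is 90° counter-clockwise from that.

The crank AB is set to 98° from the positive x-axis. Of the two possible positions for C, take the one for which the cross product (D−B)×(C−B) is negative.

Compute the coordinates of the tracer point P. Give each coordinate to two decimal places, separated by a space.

A=(0,0), D=(8.00,0)
B = A + 3.00·(cos98°, sin98°) = (-0.4175, 2.9708)
|BD| = 8.9264
circle(B,9.00) ∩ circle(D,10.00): a=3.3989, h=8.3335
  candidates: C₊=(5.5611,9.6980) cross=74.388; C₋=(0.0142,-6.0188) cross=-74.388
  mode - wants cross < 0 → take C=(0.0142,-6.0188) (cross=-74.388)
ex = (C−B)/|BC| = (0.0480,-0.9988); ey = (0.9988,0.0480)
P = B + 2.39·ex + 2.67·ey = (2.3640,0.7116)

2.36 0.71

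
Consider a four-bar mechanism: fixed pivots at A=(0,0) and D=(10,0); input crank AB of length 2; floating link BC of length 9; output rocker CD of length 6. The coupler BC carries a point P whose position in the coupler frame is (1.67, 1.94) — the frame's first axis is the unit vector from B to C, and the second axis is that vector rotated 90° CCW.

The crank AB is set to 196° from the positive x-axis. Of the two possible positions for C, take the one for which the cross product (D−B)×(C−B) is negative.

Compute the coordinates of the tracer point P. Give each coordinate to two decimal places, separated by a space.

0.44 0.44

A=(0,0), D=(10.00,0)
B = A + 2.00·(cos196°, sin196°) = (-1.9225, -0.5513)
|BD| = 11.9353
circle(B,9.00) ∩ circle(D,6.00): a=7.8528, h=4.3970
  candidates: C₊=(5.7188,4.2037) cross=52.479; C₋=(6.1250,-4.5809) cross=-52.479
  mode - wants cross < 0 → take C=(6.1250,-4.5809) (cross=-52.479)
ex = (C−B)/|BC| = (0.8942,-0.4477); ey = (0.4477,0.8942)
P = B + 1.67·ex + 1.94·ey = (0.4393,0.4357)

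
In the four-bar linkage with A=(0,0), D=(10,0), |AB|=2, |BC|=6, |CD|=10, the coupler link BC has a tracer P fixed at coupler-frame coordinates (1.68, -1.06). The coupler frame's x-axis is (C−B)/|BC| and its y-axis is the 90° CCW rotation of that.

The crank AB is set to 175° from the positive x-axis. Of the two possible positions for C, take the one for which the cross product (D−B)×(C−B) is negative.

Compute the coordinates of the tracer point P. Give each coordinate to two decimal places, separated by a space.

A=(0,0), D=(10.00,0)
B = A + 2.00·(cos175°, sin175°) = (-1.9924, 0.1743)
|BD| = 11.9937
circle(B,6.00) ∩ circle(D,10.00): a=3.3288, h=4.9919
  candidates: C₊=(1.4086,5.1173) cross=59.872; C₋=(1.2635,-4.8655) cross=-59.872
  mode - wants cross < 0 → take C=(1.2635,-4.8655) (cross=-59.872)
ex = (C−B)/|BC| = (0.5426,-0.8400); ey = (0.8400,0.5426)
P = B + 1.68·ex + -1.06·ey = (-1.9711,-1.8120)

-1.97 -1.81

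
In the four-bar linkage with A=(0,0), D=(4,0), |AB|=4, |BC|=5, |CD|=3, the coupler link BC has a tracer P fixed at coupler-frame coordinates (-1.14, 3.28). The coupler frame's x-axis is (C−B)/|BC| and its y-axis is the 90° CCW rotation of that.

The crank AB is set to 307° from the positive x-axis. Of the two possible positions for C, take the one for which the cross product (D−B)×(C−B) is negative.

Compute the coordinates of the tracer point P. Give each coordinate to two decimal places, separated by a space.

A=(0,0), D=(4.00,0)
B = A + 4.00·(cos307°, sin307°) = (2.4073, -3.1945)
|BD| = 3.5696
circle(B,5.00) ∩ circle(D,3.00): a=4.0259, h=2.9651
  candidates: C₊=(1.5501,1.7314) cross=10.584; C₋=(6.8572,-0.9146) cross=-10.584
  mode - wants cross < 0 → take C=(6.8572,-0.9146) (cross=-10.584)
ex = (C−B)/|BC| = (0.8900,0.4560); ey = (-0.4560,0.8900)
P = B + -1.14·ex + 3.28·ey = (-0.1030,-0.7952)

-0.10 -0.80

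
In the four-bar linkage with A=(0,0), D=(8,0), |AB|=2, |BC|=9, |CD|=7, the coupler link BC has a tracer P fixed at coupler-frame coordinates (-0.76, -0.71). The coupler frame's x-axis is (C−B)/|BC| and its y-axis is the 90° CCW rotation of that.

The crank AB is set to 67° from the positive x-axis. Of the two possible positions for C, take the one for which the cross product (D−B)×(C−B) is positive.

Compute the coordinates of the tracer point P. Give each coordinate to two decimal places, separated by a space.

0.57 0.82

A=(0,0), D=(8.00,0)
B = A + 2.00·(cos67°, sin67°) = (0.7815, 1.8410)
|BD| = 7.4496
circle(B,9.00) ∩ circle(D,7.00): a=5.8726, h=6.8200
  candidates: C₊=(8.1573,6.9982) cross=50.807; C₋=(4.7865,-6.2188) cross=-50.807
  mode + wants cross > 0 → take C=(8.1573,6.9982) (cross=50.807)
ex = (C−B)/|BC| = (0.8195,0.5730); ey = (-0.5730,0.8195)
P = B + -0.76·ex + -0.71·ey = (0.5655,0.8236)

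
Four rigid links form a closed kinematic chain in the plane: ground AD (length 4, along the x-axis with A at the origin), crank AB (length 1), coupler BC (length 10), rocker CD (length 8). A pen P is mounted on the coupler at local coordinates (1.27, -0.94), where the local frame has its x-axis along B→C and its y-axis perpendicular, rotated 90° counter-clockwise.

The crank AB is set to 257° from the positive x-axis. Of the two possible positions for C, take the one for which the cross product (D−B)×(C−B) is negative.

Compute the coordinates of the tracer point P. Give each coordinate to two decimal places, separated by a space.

0.20 -2.50

A=(0,0), D=(4.00,0)
B = A + 1.00·(cos257°, sin257°) = (-0.2250, -0.9744)
|BD| = 4.3359
circle(B,10.00) ∩ circle(D,8.00): a=6.3194, h=7.7502
  candidates: C₊=(4.1911,7.9977) cross=33.604; C₋=(7.6744,-7.1062) cross=-33.604
  mode - wants cross < 0 → take C=(7.6744,-7.1062) (cross=-33.604)
ex = (C−B)/|BC| = (0.7899,-0.6132); ey = (0.6132,0.7899)
P = B + 1.27·ex + -0.94·ey = (0.2019,-2.4957)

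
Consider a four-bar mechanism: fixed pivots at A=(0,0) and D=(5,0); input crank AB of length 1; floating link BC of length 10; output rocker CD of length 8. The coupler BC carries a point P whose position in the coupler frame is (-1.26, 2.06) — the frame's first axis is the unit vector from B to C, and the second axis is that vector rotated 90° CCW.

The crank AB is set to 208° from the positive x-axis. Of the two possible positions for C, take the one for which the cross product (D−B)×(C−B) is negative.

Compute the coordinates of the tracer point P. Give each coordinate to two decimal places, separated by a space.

A=(0,0), D=(5.00,0)
B = A + 1.00·(cos208°, sin208°) = (-0.8829, -0.4695)
|BD| = 5.9017
circle(B,10.00) ∩ circle(D,8.00): a=6.0008, h=7.9994
  candidates: C₊=(4.4625,7.9819) cross=47.210; C₋=(5.7352,-7.9661) cross=-47.210
  mode - wants cross < 0 → take C=(5.7352,-7.9661) (cross=-47.210)
ex = (C−B)/|BC| = (0.6618,-0.7497); ey = (0.7497,0.6618)
P = B + -1.26·ex + 2.06·ey = (-0.1725,1.8384)

-0.17 1.84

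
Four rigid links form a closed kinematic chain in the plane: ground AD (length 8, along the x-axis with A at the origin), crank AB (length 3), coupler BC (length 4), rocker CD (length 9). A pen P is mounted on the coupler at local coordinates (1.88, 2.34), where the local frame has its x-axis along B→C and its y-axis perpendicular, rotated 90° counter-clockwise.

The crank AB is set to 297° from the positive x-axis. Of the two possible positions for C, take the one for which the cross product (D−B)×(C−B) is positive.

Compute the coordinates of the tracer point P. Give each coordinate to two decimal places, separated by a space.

-1.64 -2.52

A=(0,0), D=(8.00,0)
B = A + 3.00·(cos297°, sin297°) = (1.3620, -2.6730)
|BD| = 7.1560
circle(B,4.00) ∩ circle(D,9.00): a=-0.9636, h=3.8822
  candidates: C₊=(-0.9820,0.5682) cross=27.781; C₋=(1.9182,-6.6342) cross=-27.781
  mode + wants cross > 0 → take C=(-0.9820,0.5682) (cross=27.781)
ex = (C−B)/|BC| = (-0.5860,0.8103); ey = (-0.8103,-0.5860)
P = B + 1.88·ex + 2.34·ey = (-1.6358,-2.5209)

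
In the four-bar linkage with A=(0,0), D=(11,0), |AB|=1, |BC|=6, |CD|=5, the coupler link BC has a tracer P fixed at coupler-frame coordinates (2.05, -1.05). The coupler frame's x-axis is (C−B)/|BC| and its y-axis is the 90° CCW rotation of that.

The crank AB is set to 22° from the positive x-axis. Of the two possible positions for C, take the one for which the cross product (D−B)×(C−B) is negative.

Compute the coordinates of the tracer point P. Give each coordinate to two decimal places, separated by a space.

A=(0,0), D=(11.00,0)
B = A + 1.00·(cos22°, sin22°) = (0.9272, 0.3746)
|BD| = 10.0798
circle(B,6.00) ∩ circle(D,5.00): a=5.5855, h=2.1913
  candidates: C₊=(6.5903,2.3568) cross=22.088; C₋=(6.4274,-2.0228) cross=-22.088
  mode - wants cross < 0 → take C=(6.4274,-2.0228) (cross=-22.088)
ex = (C−B)/|BC| = (0.9167,-0.3996); ey = (0.3996,0.9167)
P = B + 2.05·ex + -1.05·ey = (2.3869,-1.4070)

2.39 -1.41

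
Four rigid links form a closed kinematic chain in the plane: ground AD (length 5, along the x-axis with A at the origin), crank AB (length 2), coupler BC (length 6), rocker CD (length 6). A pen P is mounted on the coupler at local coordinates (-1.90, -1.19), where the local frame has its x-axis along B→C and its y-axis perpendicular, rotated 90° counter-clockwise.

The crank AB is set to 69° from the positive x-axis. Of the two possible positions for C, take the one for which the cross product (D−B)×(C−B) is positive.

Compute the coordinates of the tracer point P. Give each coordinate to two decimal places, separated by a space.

0.16 -0.30

A=(0,0), D=(5.00,0)
B = A + 2.00·(cos69°, sin69°) = (0.7167, 1.8672)
|BD| = 4.6725
circle(B,6.00) ∩ circle(D,6.00): a=2.3363, h=5.5265
  candidates: C₊=(5.0668,5.9996) cross=25.823; C₋=(0.6500,-4.1325) cross=-25.823
  mode + wants cross > 0 → take C=(5.0668,5.9996) (cross=25.823)
ex = (C−B)/|BC| = (0.7250,0.6887); ey = (-0.6887,0.7250)
P = B + -1.90·ex + -1.19·ey = (0.1588,-0.3042)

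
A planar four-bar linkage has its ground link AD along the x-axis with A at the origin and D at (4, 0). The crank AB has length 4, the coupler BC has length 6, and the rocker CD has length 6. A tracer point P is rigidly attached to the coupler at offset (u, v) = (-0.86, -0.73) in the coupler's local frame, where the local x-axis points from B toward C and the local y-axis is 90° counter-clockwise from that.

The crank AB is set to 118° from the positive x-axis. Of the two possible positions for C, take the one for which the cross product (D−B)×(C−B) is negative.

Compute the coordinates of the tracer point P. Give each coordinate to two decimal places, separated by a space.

-2.66 4.34

A=(0,0), D=(4.00,0)
B = A + 4.00·(cos118°, sin118°) = (-1.8779, 3.5318)
|BD| = 6.8573
circle(B,6.00) ∩ circle(D,6.00): a=3.4287, h=4.9238
  candidates: C₊=(3.5970,5.9865) cross=33.764; C₋=(-1.4749,-2.4547) cross=-33.764
  mode - wants cross < 0 → take C=(-1.4749,-2.4547) (cross=-33.764)
ex = (C−B)/|BC| = (0.0672,-0.9977); ey = (0.9977,0.0672)
P = B + -0.86·ex + -0.73·ey = (-2.6640,4.3408)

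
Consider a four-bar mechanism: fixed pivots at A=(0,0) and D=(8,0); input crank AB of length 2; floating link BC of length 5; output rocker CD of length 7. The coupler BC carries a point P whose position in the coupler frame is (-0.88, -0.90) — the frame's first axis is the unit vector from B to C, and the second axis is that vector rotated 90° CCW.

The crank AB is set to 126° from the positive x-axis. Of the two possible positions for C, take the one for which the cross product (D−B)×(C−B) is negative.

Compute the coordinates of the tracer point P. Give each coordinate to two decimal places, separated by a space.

A=(0,0), D=(8.00,0)
B = A + 2.00·(cos126°, sin126°) = (-1.1756, 1.6180)
|BD| = 9.3171
circle(B,5.00) ∩ circle(D,7.00): a=3.3706, h=3.6931
  candidates: C₊=(2.7852,4.6697) cross=34.409; C₋=(1.5025,-2.6043) cross=-34.409
  mode - wants cross < 0 → take C=(1.5025,-2.6043) (cross=-34.409)
ex = (C−B)/|BC| = (0.5356,-0.8445); ey = (0.8445,0.5356)
P = B + -0.88·ex + -0.90·ey = (-2.4069,1.8791)

-2.41 1.88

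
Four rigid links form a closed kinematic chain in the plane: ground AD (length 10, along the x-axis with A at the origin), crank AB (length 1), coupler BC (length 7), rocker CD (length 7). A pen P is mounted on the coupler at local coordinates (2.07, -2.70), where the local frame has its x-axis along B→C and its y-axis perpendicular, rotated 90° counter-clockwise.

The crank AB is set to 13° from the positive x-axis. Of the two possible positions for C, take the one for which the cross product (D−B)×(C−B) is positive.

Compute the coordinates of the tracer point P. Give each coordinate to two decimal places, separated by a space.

A=(0,0), D=(10.00,0)
B = A + 1.00·(cos13°, sin13°) = (0.9744, 0.2250)
|BD| = 9.0284
circle(B,7.00) ∩ circle(D,7.00): a=4.5142, h=5.3499
  candidates: C₊=(5.6205,5.4608) cross=48.302; C₋=(5.3539,-5.2358) cross=-48.302
  mode + wants cross > 0 → take C=(5.6205,5.4608) (cross=48.302)
ex = (C−B)/|BC| = (0.6637,0.7480); ey = (-0.7480,0.6637)
P = B + 2.07·ex + -2.70·ey = (4.3678,-0.0188)

4.37 -0.02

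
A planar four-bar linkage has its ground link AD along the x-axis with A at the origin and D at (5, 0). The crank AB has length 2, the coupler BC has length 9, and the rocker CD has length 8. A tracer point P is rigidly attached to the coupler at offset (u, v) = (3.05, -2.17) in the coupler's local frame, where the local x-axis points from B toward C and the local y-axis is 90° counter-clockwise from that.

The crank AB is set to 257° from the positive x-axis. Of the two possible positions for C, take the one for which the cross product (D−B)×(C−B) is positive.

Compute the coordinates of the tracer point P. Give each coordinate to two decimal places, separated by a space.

A=(0,0), D=(5.00,0)
B = A + 2.00·(cos257°, sin257°) = (-0.4499, -1.9487)
|BD| = 5.7878
circle(B,9.00) ∩ circle(D,8.00): a=4.3625, h=7.8720
  candidates: C₊=(1.0074,6.9325) cross=45.562; C₋=(6.3084,-7.8923) cross=-45.562
  mode + wants cross > 0 → take C=(1.0074,6.9325) (cross=45.562)
ex = (C−B)/|BC| = (0.1619,0.9868); ey = (-0.9868,0.1619)
P = B + 3.05·ex + -2.17·ey = (2.1853,0.7096)

2.19 0.71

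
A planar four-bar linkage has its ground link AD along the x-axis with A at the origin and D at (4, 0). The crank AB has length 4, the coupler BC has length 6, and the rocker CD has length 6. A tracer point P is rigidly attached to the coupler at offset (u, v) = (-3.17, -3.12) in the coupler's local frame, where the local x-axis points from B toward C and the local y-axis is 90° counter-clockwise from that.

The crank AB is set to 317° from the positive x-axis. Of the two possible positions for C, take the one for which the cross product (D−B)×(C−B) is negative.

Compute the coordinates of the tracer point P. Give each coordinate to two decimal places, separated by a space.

A=(0,0), D=(4.00,0)
B = A + 4.00·(cos317°, sin317°) = (2.9254, -2.7280)
|BD| = 2.9320
circle(B,6.00) ∩ circle(D,6.00): a=1.4660, h=5.8181
  candidates: C₊=(-1.9506,0.7684) cross=17.059; C₋=(8.8760,-3.4964) cross=-17.059
  mode - wants cross < 0 → take C=(8.8760,-3.4964) (cross=-17.059)
ex = (C−B)/|BC| = (0.9918,-0.1281); ey = (0.1281,0.9918)
P = B + -3.17·ex + -3.12·ey = (-0.6180,-5.4164)

-0.62 -5.42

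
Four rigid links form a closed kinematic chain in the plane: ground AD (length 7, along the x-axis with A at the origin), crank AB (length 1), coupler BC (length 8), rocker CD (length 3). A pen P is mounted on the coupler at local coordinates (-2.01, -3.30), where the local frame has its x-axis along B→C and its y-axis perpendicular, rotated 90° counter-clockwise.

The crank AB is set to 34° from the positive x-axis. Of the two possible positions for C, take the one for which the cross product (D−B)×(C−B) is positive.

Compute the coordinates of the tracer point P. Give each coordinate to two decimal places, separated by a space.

A=(0,0), D=(7.00,0)
B = A + 1.00·(cos34°, sin34°) = (0.8290, 0.5592)
|BD| = 6.1962
circle(B,8.00) ∩ circle(D,3.00): a=7.5363, h=2.6841
  candidates: C₊=(8.5768,2.5522) cross=16.631; C₋=(8.0923,-2.7941) cross=-16.631
  mode + wants cross > 0 → take C=(8.5768,2.5522) (cross=16.631)
ex = (C−B)/|BC| = (0.9685,0.2491); ey = (-0.2491,0.9685)
P = B + -2.01·ex + -3.30·ey = (-0.2955,-3.1375)

-0.30 -3.14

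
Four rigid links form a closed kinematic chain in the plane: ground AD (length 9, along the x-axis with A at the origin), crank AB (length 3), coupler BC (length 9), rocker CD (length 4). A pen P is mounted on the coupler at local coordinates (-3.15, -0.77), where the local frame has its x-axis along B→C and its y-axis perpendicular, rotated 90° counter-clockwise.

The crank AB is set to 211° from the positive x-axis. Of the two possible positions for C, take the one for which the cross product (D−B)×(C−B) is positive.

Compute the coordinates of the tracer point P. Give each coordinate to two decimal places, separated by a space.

-5.13 -3.54

A=(0,0), D=(9.00,0)
B = A + 3.00·(cos211°, sin211°) = (-2.5715, -1.5451)
|BD| = 11.6742
circle(B,9.00) ∩ circle(D,4.00): a=8.6210, h=2.5842
  candidates: C₊=(5.6316,2.1574) cross=30.168; C₋=(6.3157,-2.9656) cross=-30.168
  mode + wants cross > 0 → take C=(5.6316,2.1574) (cross=30.168)
ex = (C−B)/|BC| = (0.9115,0.4114); ey = (-0.4114,0.9115)
P = B + -3.15·ex + -0.77·ey = (-5.1258,-3.5428)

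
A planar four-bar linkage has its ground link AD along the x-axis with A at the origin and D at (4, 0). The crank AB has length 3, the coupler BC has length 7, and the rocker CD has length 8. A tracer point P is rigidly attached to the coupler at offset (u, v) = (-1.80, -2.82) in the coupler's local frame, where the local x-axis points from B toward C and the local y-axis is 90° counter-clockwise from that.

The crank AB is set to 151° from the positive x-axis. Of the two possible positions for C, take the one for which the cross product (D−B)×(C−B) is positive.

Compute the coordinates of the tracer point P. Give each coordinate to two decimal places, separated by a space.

A=(0,0), D=(4.00,0)
B = A + 3.00·(cos151°, sin151°) = (-2.6239, 1.4544)
|BD| = 6.7817
circle(B,7.00) ∩ circle(D,8.00): a=2.2849, h=6.6166
  candidates: C₊=(1.0269,7.4270) cross=44.871; C₋=(-1.8111,-5.4982) cross=-44.871
  mode + wants cross > 0 → take C=(1.0269,7.4270) (cross=44.871)
ex = (C−B)/|BC| = (0.5215,0.8532); ey = (-0.8532,0.5215)
P = B + -1.80·ex + -2.82·ey = (-1.1565,-1.5521)

-1.16 -1.55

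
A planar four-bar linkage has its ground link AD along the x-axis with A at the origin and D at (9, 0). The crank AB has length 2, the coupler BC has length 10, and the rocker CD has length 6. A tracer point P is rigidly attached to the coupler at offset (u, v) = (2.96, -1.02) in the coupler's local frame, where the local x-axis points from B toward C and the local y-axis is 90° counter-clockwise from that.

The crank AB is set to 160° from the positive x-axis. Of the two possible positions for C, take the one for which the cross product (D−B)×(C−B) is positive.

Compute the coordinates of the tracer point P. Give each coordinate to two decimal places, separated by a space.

A=(0,0), D=(9.00,0)
B = A + 2.00·(cos160°, sin160°) = (-1.8794, 0.6840)
|BD| = 10.9009
circle(B,10.00) ∩ circle(D,6.00): a=8.3860, h=5.4475
  candidates: C₊=(6.8319,5.5946) cross=59.383; C₋=(6.1482,-5.2790) cross=-59.383
  mode + wants cross > 0 → take C=(6.8319,5.5946) (cross=59.383)
ex = (C−B)/|BC| = (0.8711,0.4911); ey = (-0.4911,0.8711)
P = B + 2.96·ex + -1.02·ey = (1.2000,1.2490)

1.20 1.25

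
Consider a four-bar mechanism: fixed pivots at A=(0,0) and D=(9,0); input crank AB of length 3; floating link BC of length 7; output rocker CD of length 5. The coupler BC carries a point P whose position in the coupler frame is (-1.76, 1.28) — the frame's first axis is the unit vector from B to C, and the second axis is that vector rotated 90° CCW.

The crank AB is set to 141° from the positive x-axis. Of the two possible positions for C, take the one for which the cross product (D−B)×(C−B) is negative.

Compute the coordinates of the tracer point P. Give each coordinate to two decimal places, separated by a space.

A=(0,0), D=(9.00,0)
B = A + 3.00·(cos141°, sin141°) = (-2.3314, 1.8880)
|BD| = 11.4876
circle(B,7.00) ∩ circle(D,5.00): a=6.7884, h=1.7080
  candidates: C₊=(4.6454,2.4571) cross=19.621; C₋=(4.0840,-0.9125) cross=-19.621
  mode - wants cross < 0 → take C=(4.0840,-0.9125) (cross=-19.621)
ex = (C−B)/|BC| = (0.9165,-0.4001); ey = (0.4001,0.9165)
P = B + -1.76·ex + 1.28·ey = (-3.4324,3.7652)

-3.43 3.77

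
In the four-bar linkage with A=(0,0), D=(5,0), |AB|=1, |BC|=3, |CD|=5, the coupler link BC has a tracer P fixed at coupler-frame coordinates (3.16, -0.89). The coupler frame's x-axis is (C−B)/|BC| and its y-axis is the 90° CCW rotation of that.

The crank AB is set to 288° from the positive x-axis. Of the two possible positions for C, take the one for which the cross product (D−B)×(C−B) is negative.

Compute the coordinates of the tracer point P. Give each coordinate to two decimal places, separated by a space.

A=(0,0), D=(5.00,0)
B = A + 1.00·(cos288°, sin288°) = (0.3090, -0.9511)
|BD| = 4.7864
circle(B,3.00) ∩ circle(D,5.00): a=0.7218, h=2.9119
  candidates: C₊=(0.4379,2.0462) cross=13.937; C₋=(1.5950,-3.6614) cross=-13.937
  mode - wants cross < 0 → take C=(1.5950,-3.6614) (cross=-13.937)
ex = (C−B)/|BC| = (0.4287,-0.9035); ey = (0.9035,0.4287)
P = B + 3.16·ex + -0.89·ey = (0.8595,-4.1875)

0.86 -4.19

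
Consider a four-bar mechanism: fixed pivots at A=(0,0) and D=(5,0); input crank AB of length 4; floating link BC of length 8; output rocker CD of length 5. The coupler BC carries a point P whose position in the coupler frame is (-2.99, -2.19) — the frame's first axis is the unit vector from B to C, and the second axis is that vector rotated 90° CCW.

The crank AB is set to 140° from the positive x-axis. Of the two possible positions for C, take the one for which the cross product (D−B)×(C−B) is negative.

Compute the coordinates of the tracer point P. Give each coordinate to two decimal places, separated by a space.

A=(0,0), D=(5.00,0)
B = A + 4.00·(cos140°, sin140°) = (-3.0642, 2.5712)
|BD| = 8.4641
circle(B,8.00) ∩ circle(D,5.00): a=6.5359, h=4.6132
  candidates: C₊=(4.5642,4.9810) cross=39.047; C₋=(1.7615,-3.8095) cross=-39.047
  mode - wants cross < 0 → take C=(1.7615,-3.8095) (cross=-39.047)
ex = (C−B)/|BC| = (0.6032,-0.7976); ey = (0.7976,0.6032)
P = B + -2.99·ex + -2.19·ey = (-6.6145,3.6349)

-6.61 3.63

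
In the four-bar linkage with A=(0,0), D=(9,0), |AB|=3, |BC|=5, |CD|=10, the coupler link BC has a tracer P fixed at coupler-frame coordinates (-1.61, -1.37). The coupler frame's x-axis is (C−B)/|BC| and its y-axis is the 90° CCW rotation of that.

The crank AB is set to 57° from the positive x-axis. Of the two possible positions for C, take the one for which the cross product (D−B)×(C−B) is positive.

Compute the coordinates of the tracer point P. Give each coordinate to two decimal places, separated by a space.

A=(0,0), D=(9.00,0)
B = A + 3.00·(cos57°, sin57°) = (1.6339, 2.5160)
|BD| = 7.7839
circle(B,5.00) ∩ circle(D,10.00): a=-0.9257, h=4.9136
  candidates: C₊=(2.3462,7.4650) cross=38.247; C₋=(-0.8303,-1.8346) cross=-38.247
  mode + wants cross > 0 → take C=(2.3462,7.4650) (cross=38.247)
ex = (C−B)/|BC| = (0.1425,0.9898); ey = (-0.9898,0.1425)
P = B + -1.61·ex + -1.37·ey = (2.7606,0.7273)

2.76 0.73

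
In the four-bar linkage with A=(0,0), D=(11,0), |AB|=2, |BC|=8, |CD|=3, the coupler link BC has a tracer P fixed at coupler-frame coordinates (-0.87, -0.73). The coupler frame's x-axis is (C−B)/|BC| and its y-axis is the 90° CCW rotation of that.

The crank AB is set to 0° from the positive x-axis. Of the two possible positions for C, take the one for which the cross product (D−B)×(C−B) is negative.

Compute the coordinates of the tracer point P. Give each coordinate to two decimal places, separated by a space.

0.94 -0.40

A=(0,0), D=(11.00,0)
B = A + 2.00·(cos0°, sin0°) = (2.0000, 0.0000)
|BD| = 9.0000
circle(B,8.00) ∩ circle(D,3.00): a=7.5556, h=2.6294
  candidates: C₊=(9.5556,2.6294) cross=23.664; C₋=(9.5556,-2.6294) cross=-23.664
  mode - wants cross < 0 → take C=(9.5556,-2.6294) (cross=-23.664)
ex = (C−B)/|BC| = (0.9444,-0.3287); ey = (0.3287,0.9444)
P = B + -0.87·ex + -0.73·ey = (0.9384,-0.4035)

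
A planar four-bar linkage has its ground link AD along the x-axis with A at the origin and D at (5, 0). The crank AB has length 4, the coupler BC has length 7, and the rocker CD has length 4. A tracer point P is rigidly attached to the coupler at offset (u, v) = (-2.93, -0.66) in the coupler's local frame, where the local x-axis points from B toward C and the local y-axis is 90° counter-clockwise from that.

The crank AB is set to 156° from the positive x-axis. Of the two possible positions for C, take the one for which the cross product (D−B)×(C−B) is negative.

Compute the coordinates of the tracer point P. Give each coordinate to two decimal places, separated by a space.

A=(0,0), D=(5.00,0)
B = A + 4.00·(cos156°, sin156°) = (-3.6542, 1.6269)
|BD| = 8.8058
circle(B,7.00) ∩ circle(D,4.00): a=6.2767, h=3.0990
  candidates: C₊=(3.0870,3.5129) cross=27.289; C₋=(1.9419,-2.5783) cross=-27.289
  mode - wants cross < 0 → take C=(1.9419,-2.5783) (cross=-27.289)
ex = (C−B)/|BC| = (0.7994,-0.6008); ey = (0.6008,0.7994)
P = B + -2.93·ex + -0.66·ey = (-6.3930,2.8595)

-6.39 2.86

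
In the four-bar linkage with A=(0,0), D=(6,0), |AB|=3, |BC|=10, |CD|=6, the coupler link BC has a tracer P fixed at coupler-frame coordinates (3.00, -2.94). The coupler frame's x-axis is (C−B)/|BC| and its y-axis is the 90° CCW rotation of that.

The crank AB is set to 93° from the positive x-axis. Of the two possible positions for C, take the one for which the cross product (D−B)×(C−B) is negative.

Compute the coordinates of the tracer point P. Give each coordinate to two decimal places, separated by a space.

A=(0,0), D=(6.00,0)
B = A + 3.00·(cos93°, sin93°) = (-0.1570, 2.9959)
|BD| = 6.8472
circle(B,10.00) ∩ circle(D,6.00): a=8.0970, h=5.8684
  candidates: C₊=(9.6915,4.7300) cross=40.182; C₋=(4.5562,-5.8237) cross=-40.182
  mode - wants cross < 0 → take C=(4.5562,-5.8237) (cross=-40.182)
ex = (C−B)/|BC| = (0.4713,-0.8820); ey = (0.8820,0.4713)
P = B + 3.00·ex + -2.94·ey = (-1.3360,-1.0357)

-1.34 -1.04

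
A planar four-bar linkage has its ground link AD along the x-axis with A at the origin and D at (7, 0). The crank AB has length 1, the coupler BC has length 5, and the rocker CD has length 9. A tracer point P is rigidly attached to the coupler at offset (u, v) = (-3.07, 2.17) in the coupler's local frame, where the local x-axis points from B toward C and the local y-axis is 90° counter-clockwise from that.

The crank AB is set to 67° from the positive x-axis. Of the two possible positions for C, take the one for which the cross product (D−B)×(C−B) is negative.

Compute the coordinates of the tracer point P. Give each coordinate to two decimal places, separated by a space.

A=(0,0), D=(7.00,0)
B = A + 1.00·(cos67°, sin67°) = (0.3907, 0.9205)
|BD| = 6.6731
circle(B,5.00) ∩ circle(D,9.00): a=-0.8594, h=4.9256
  candidates: C₊=(0.2190,5.9176) cross=32.869; C₋=(-1.1399,-3.8394) cross=-32.869
  mode - wants cross < 0 → take C=(-1.1399,-3.8394) (cross=-32.869)
ex = (C−B)/|BC| = (-0.3061,-0.9520); ey = (0.9520,-0.3061)
P = B + -3.07·ex + 2.17·ey = (3.3964,3.1788)

3.40 3.18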